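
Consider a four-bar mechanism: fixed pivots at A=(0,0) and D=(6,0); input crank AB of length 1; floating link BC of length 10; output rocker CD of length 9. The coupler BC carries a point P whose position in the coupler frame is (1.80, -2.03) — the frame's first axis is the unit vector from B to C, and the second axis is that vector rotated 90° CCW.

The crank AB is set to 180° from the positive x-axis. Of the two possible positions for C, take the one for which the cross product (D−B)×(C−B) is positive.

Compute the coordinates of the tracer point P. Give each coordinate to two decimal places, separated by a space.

A=(0,0), D=(6.00,0)
B = A + 1.00·(cos180°, sin180°) = (-1.0000, 0.0000)
|BD| = 7.0000
circle(B,10.00) ∩ circle(D,9.00): a=4.8571, h=8.7412
  candidates: C₊=(3.8571,8.7412) cross=61.188; C₋=(3.8571,-8.7412) cross=-61.188
  mode + wants cross > 0 → take C=(3.8571,8.7412) (cross=61.188)
ex = (C−B)/|BC| = (0.4857,0.8741); ey = (-0.8741,0.4857)
P = B + 1.80·ex + -2.03·ey = (1.6487,0.5874)

1.65 0.59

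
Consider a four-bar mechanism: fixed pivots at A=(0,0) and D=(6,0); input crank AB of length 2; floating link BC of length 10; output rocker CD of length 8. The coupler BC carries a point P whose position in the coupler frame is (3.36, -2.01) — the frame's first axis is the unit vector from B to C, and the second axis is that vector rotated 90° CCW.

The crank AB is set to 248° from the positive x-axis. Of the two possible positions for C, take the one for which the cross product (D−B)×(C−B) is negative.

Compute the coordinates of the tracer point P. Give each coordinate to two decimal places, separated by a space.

0.71 -5.49

A=(0,0), D=(6.00,0)
B = A + 2.00·(cos248°, sin248°) = (-0.7492, -1.8544)
|BD| = 6.9993
circle(B,10.00) ∩ circle(D,8.00): a=6.0713, h=7.9460
  candidates: C₊=(3.0000,7.4162) cross=55.617; C₋=(7.2103,-7.9079) cross=-55.617
  mode - wants cross < 0 → take C=(7.2103,-7.9079) (cross=-55.617)
ex = (C−B)/|BC| = (0.7960,-0.6054); ey = (0.6054,0.7960)
P = B + 3.36·ex + -2.01·ey = (0.7084,-5.4882)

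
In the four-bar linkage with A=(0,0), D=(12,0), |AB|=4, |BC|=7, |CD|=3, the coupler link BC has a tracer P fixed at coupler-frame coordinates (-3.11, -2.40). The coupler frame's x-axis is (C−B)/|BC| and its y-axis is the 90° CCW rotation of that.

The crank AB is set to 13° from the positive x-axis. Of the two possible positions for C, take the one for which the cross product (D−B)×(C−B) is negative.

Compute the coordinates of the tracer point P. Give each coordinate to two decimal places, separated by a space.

0.03 0.20

A=(0,0), D=(12.00,0)
B = A + 4.00·(cos13°, sin13°) = (3.8975, 0.8998)
|BD| = 8.1523
circle(B,7.00) ∩ circle(D,3.00): a=6.5295, h=2.5231
  candidates: C₊=(10.6655,2.6869) cross=20.570; C₋=(10.1085,-2.3286) cross=-20.570
  mode - wants cross < 0 → take C=(10.1085,-2.3286) (cross=-20.570)
ex = (C−B)/|BC| = (0.8873,-0.4612); ey = (0.4612,0.8873)
P = B + -3.11·ex + -2.40·ey = (0.0311,0.2046)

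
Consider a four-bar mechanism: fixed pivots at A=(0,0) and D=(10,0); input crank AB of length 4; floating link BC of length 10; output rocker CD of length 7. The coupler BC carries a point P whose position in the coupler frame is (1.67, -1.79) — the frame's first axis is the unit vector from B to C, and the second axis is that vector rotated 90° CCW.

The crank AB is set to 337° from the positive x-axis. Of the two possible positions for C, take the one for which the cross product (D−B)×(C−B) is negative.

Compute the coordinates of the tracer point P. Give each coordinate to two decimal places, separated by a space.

A=(0,0), D=(10.00,0)
B = A + 4.00·(cos337°, sin337°) = (3.6820, -1.5629)
|BD| = 6.5084
circle(B,10.00) ∩ circle(D,7.00): a=7.1722, h=6.9685
  candidates: C₊=(8.9710,6.9240) cross=45.354; C₋=(12.3178,-6.6051) cross=-45.354
  mode - wants cross < 0 → take C=(12.3178,-6.6051) (cross=-45.354)
ex = (C−B)/|BC| = (0.8636,-0.5042); ey = (0.5042,0.8636)
P = B + 1.67·ex + -1.79·ey = (4.2216,-3.9508)

4.22 -3.95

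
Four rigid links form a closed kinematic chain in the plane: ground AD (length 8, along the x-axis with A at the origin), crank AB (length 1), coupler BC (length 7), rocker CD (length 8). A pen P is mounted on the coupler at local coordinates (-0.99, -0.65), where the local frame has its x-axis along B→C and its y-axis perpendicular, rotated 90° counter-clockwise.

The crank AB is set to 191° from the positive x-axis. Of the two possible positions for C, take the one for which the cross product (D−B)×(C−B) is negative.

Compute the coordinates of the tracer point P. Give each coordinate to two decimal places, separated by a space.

-2.06 0.29

A=(0,0), D=(8.00,0)
B = A + 1.00·(cos191°, sin191°) = (-0.9816, -0.1908)
|BD| = 8.9837
circle(B,7.00) ∩ circle(D,8.00): a=3.6570, h=5.9688
  candidates: C₊=(2.5478,5.8543) cross=53.622; C₋=(2.8013,-6.0806) cross=-53.622
  mode - wants cross < 0 → take C=(2.8013,-6.0806) (cross=-53.622)
ex = (C−B)/|BC| = (0.5404,-0.8414); ey = (0.8414,0.5404)
P = B + -0.99·ex + -0.65·ey = (-2.0635,0.2909)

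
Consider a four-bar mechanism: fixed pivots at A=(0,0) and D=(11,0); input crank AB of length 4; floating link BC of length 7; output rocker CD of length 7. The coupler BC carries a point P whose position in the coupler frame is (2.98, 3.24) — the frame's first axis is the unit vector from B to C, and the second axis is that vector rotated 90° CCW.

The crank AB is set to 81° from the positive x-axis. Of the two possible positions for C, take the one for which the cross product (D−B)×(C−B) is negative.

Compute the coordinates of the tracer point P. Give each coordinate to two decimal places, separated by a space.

4.95 3.11

A=(0,0), D=(11.00,0)
B = A + 4.00·(cos81°, sin81°) = (0.6257, 3.9508)
|BD| = 11.1011
circle(B,7.00) ∩ circle(D,7.00): a=5.5505, h=4.2652
  candidates: C₊=(7.3308,5.9613) cross=47.348; C₋=(4.2949,-2.0105) cross=-47.348
  mode - wants cross < 0 → take C=(4.2949,-2.0105) (cross=-47.348)
ex = (C−B)/|BC| = (0.5242,-0.8516); ey = (0.8516,0.5242)
P = B + 2.98·ex + 3.24·ey = (4.9470,3.1113)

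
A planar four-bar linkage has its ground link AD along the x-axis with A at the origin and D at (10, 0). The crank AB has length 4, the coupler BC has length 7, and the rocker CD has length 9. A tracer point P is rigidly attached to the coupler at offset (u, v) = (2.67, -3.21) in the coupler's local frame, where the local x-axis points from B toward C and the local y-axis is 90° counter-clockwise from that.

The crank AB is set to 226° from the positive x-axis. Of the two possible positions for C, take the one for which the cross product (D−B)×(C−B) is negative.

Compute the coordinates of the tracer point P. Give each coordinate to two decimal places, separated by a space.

-1.91 -6.96

A=(0,0), D=(10.00,0)
B = A + 4.00·(cos226°, sin226°) = (-2.7786, -2.8774)
|BD| = 13.0986
circle(B,7.00) ∩ circle(D,9.00): a=5.3278, h=4.5403
  candidates: C₊=(1.4216,2.7224) cross=59.472; C₋=(3.4164,-6.1365) cross=-59.472
  mode - wants cross < 0 → take C=(3.4164,-6.1365) (cross=-59.472)
ex = (C−B)/|BC| = (0.8850,-0.4656); ey = (0.4656,0.8850)
P = B + 2.67·ex + -3.21·ey = (-1.9102,-6.9613)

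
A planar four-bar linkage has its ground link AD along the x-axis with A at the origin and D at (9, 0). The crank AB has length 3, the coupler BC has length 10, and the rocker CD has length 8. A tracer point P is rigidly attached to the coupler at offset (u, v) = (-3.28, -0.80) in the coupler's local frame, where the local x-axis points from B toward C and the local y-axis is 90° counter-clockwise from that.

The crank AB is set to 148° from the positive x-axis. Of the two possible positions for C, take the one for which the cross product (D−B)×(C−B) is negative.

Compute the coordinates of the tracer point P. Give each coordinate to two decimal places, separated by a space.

-5.25 3.60

A=(0,0), D=(9.00,0)
B = A + 3.00·(cos148°, sin148°) = (-2.5441, 1.5898)
|BD| = 11.6531
circle(B,10.00) ∩ circle(D,8.00): a=7.3712, h=6.7576
  candidates: C₊=(5.6800,7.2786) cross=78.747; C₋=(3.8362,-6.1103) cross=-78.747
  mode - wants cross < 0 → take C=(3.8362,-6.1103) (cross=-78.747)
ex = (C−B)/|BC| = (0.6380,-0.7700); ey = (0.7700,0.6380)
P = B + -3.28·ex + -0.80·ey = (-5.2529,3.6049)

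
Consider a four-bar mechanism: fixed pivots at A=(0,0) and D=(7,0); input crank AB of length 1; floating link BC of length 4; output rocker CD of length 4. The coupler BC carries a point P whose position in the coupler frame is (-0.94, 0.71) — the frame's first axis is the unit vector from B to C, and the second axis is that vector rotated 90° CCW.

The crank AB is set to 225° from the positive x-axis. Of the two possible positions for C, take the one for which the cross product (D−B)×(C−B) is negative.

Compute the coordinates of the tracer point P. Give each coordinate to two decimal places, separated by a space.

A=(0,0), D=(7.00,0)
B = A + 1.00·(cos225°, sin225°) = (-0.7071, -0.7071)
|BD| = 7.7395
circle(B,4.00) ∩ circle(D,4.00): a=3.8697, h=1.0125
  candidates: C₊=(3.0539,0.6547) cross=7.836; C₋=(3.2390,-1.3618) cross=-7.836
  mode - wants cross < 0 → take C=(3.2390,-1.3618) (cross=-7.836)
ex = (C−B)/|BC| = (0.9865,-0.1637); ey = (0.1637,0.9865)
P = B + -0.94·ex + 0.71·ey = (-1.5182,0.1472)

-1.52 0.15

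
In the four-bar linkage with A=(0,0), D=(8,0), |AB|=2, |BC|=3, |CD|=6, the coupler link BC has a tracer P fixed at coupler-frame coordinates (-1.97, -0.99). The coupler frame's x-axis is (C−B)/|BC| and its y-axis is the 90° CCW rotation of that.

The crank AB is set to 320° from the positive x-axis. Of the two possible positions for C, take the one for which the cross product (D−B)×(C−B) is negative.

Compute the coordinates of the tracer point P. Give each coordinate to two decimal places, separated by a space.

A=(0,0), D=(8.00,0)
B = A + 2.00·(cos320°, sin320°) = (1.5321, -1.2856)
|BD| = 6.5944
circle(B,3.00) ∩ circle(D,6.00): a=1.2500, h=2.7272
  candidates: C₊=(2.2265,1.6330) cross=17.984; C₋=(3.2898,-3.7167) cross=-17.984
  mode - wants cross < 0 → take C=(3.2898,-3.7167) (cross=-17.984)
ex = (C−B)/|BC| = (0.5859,-0.8104); ey = (0.8104,0.5859)
P = B + -1.97·ex + -0.99·ey = (-0.4244,-0.2692)

-0.42 -0.27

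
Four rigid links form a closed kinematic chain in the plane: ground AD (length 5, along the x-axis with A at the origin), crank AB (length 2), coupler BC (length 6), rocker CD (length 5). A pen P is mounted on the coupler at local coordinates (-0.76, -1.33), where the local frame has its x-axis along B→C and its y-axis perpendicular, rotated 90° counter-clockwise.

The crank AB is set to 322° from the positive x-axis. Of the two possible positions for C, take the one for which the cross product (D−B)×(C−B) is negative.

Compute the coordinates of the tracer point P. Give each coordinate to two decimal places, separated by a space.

0.17 -1.85

A=(0,0), D=(5.00,0)
B = A + 2.00·(cos322°, sin322°) = (1.5760, -1.2313)
|BD| = 3.6387
circle(B,6.00) ∩ circle(D,5.00): a=3.3309, h=4.9905
  candidates: C₊=(3.0216,4.5919) cross=18.159; C₋=(6.3992,-4.8002) cross=-18.159
  mode - wants cross < 0 → take C=(6.3992,-4.8002) (cross=-18.159)
ex = (C−B)/|BC| = (0.8039,-0.5948); ey = (0.5948,0.8039)
P = B + -0.76·ex + -1.33·ey = (0.1740,-1.8484)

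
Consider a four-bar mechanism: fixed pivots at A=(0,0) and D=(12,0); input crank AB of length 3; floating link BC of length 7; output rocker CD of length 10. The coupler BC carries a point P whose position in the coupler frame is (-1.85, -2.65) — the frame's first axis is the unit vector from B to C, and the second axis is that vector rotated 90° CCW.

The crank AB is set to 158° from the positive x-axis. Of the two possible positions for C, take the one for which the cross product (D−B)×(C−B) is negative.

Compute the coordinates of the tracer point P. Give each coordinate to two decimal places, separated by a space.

-5.90 0.28

A=(0,0), D=(12.00,0)
B = A + 3.00·(cos158°, sin158°) = (-2.7816, 1.1238)
|BD| = 14.8242
circle(B,7.00) ∩ circle(D,10.00): a=5.6919, h=4.0745
  candidates: C₊=(3.2029,4.7551) cross=60.402; C₋=(2.5851,-3.3705) cross=-60.402
  mode - wants cross < 0 → take C=(2.5851,-3.3705) (cross=-60.402)
ex = (C−B)/|BC| = (0.7667,-0.6420); ey = (0.6420,0.7667)
P = B + -1.85·ex + -2.65·ey = (-5.9013,0.2799)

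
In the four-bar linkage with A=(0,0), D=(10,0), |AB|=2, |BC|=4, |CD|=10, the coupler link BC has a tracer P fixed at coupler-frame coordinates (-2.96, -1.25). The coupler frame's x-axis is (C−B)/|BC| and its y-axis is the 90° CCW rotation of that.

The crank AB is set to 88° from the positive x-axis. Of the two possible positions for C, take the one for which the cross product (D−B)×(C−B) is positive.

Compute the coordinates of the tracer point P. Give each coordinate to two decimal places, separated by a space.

A=(0,0), D=(10.00,0)
B = A + 2.00·(cos88°, sin88°) = (0.0698, 1.9988)
|BD| = 10.1294
circle(B,4.00) ∩ circle(D,10.00): a=0.9183, h=3.8932
  candidates: C₊=(1.7383,5.6342) cross=39.435; C₋=(0.2018,-1.9990) cross=-39.435
  mode + wants cross > 0 → take C=(1.7383,5.6342) (cross=39.435)
ex = (C−B)/|BC| = (0.4171,0.9089); ey = (-0.9089,0.4171)
P = B + -2.96·ex + -1.25·ey = (-0.0288,-1.2128)

-0.03 -1.21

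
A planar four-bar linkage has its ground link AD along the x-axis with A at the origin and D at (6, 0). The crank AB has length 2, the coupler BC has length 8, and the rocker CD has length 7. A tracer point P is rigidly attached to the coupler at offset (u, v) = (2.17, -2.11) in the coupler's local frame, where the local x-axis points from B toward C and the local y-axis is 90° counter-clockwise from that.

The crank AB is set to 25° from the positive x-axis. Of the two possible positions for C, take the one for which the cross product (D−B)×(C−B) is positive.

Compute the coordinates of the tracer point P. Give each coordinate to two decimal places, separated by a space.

A=(0,0), D=(6.00,0)
B = A + 2.00·(cos25°, sin25°) = (1.8126, 0.8452)
|BD| = 4.2718
circle(B,8.00) ∩ circle(D,7.00): a=3.8916, h=6.9897
  candidates: C₊=(7.0103,6.9267) cross=29.859; C₋=(4.2443,-6.7762) cross=-29.859
  mode + wants cross > 0 → take C=(7.0103,6.9267) (cross=29.859)
ex = (C−B)/|BC| = (0.6497,0.7602); ey = (-0.7602,0.6497)
P = B + 2.17·ex + -2.11·ey = (4.8265,1.1240)

4.83 1.12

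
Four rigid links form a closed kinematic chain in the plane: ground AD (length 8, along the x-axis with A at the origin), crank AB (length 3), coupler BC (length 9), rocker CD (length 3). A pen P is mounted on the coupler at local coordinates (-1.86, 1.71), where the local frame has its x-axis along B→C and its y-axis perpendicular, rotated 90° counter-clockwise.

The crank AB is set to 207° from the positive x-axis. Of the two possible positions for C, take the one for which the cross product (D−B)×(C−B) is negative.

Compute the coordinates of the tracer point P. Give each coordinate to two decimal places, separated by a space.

A=(0,0), D=(8.00,0)
B = A + 3.00·(cos207°, sin207°) = (-2.6730, -1.3620)
|BD| = 10.7596
circle(B,9.00) ∩ circle(D,3.00): a=8.7256, h=2.2053
  candidates: C₊=(5.7033,1.9301) cross=23.728; C₋=(6.2616,-2.4450) cross=-23.728
  mode - wants cross < 0 → take C=(6.2616,-2.4450) (cross=-23.728)
ex = (C−B)/|BC| = (0.9927,-0.1203); ey = (0.1203,0.9927)
P = B + -1.86·ex + 1.71·ey = (-4.3137,0.5594)

-4.31 0.56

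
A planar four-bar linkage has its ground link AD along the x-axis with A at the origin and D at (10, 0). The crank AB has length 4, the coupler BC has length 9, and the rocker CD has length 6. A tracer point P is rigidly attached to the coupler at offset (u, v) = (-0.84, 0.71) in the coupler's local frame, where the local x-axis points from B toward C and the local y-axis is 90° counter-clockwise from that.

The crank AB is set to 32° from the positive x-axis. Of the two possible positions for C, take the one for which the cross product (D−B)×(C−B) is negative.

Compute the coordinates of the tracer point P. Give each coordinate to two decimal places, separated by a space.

3.58 3.20

A=(0,0), D=(10.00,0)
B = A + 4.00·(cos32°, sin32°) = (3.3922, 2.1197)
|BD| = 6.9395
circle(B,9.00) ∩ circle(D,6.00): a=6.7121, h=5.9957
  candidates: C₊=(11.6149,5.7786) cross=41.607; C₋=(7.9521,-5.6397) cross=-41.607
  mode - wants cross < 0 → take C=(7.9521,-5.6397) (cross=-41.607)
ex = (C−B)/|BC| = (0.5067,-0.8622); ey = (0.8622,0.5067)
P = B + -0.84·ex + 0.71·ey = (3.5787,3.2036)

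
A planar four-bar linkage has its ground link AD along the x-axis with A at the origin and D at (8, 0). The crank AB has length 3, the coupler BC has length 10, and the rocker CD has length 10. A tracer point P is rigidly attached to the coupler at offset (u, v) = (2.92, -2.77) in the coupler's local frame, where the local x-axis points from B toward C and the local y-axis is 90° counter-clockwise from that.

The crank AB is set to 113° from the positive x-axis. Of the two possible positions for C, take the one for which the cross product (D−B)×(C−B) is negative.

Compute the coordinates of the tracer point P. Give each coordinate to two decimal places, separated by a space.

A=(0,0), D=(8.00,0)
B = A + 3.00·(cos113°, sin113°) = (-1.1722, 2.7615)
|BD| = 9.5789
circle(B,10.00) ∩ circle(D,10.00): a=4.7894, h=8.7785
  candidates: C₊=(5.9447,9.7865) cross=84.088; C₋=(0.8831,-7.0250) cross=-84.088
  mode - wants cross < 0 → take C=(0.8831,-7.0250) (cross=-84.088)
ex = (C−B)/|BC| = (0.2055,-0.9786); ey = (0.9786,0.2055)
P = B + 2.92·ex + -2.77·ey = (-3.2829,-0.6655)

-3.28 -0.67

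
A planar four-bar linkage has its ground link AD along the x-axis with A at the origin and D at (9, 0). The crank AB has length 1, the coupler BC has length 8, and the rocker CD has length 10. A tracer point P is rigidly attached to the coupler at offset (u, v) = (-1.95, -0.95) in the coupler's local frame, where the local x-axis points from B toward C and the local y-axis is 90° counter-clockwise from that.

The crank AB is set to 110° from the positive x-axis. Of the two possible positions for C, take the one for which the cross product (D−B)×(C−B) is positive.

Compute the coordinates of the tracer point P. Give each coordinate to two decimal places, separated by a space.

-0.35 -1.23

A=(0,0), D=(9.00,0)
B = A + 1.00·(cos110°, sin110°) = (-0.3420, 0.9397)
|BD| = 9.3892
circle(B,8.00) ∩ circle(D,10.00): a=2.7775, h=7.5024
  candidates: C₊=(3.1724,8.1264) cross=70.441; C₋=(1.6707,-6.8030) cross=-70.441
  mode + wants cross > 0 → take C=(3.1724,8.1264) (cross=70.441)
ex = (C−B)/|BC| = (0.4393,0.8983); ey = (-0.8983,0.4393)
P = B + -1.95·ex + -0.95·ey = (-0.3452,-1.2294)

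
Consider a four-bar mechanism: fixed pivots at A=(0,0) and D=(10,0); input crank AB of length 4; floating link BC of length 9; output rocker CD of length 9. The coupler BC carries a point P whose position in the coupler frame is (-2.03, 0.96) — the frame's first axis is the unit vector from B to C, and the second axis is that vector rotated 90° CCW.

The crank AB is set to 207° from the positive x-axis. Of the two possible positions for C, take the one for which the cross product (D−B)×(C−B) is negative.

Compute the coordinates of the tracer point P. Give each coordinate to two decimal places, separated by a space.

-4.75 0.09

A=(0,0), D=(10.00,0)
B = A + 4.00·(cos207°, sin207°) = (-3.5640, -1.8160)
|BD| = 13.6850
circle(B,9.00) ∩ circle(D,9.00): a=6.8425, h=5.8464
  candidates: C₊=(2.4422,4.8867) cross=80.008; C₋=(3.9938,-6.7026) cross=-80.008
  mode - wants cross < 0 → take C=(3.9938,-6.7026) (cross=-80.008)
ex = (C−B)/|BC| = (0.8398,-0.5430); ey = (0.5430,0.8398)
P = B + -2.03·ex + 0.96·ey = (-4.7475,0.0924)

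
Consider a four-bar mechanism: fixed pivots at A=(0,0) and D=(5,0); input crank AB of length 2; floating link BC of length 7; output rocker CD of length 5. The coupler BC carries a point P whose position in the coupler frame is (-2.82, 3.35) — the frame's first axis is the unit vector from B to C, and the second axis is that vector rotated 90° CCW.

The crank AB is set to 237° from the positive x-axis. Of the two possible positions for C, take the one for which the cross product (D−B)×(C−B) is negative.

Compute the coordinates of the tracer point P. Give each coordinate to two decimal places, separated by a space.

A=(0,0), D=(5.00,0)
B = A + 2.00·(cos237°, sin237°) = (-1.0893, -1.6773)
|BD| = 6.3161
circle(B,7.00) ∩ circle(D,5.00): a=5.0580, h=4.8391
  candidates: C₊=(2.5019,4.3312) cross=30.564; C₋=(5.0722,-4.9995) cross=-30.564
  mode - wants cross < 0 → take C=(5.0722,-4.9995) (cross=-30.564)
ex = (C−B)/|BC| = (0.8802,-0.4746); ey = (0.4746,0.8802)
P = B + -2.82·ex + 3.35·ey = (-1.9816,2.6097)

-1.98 2.61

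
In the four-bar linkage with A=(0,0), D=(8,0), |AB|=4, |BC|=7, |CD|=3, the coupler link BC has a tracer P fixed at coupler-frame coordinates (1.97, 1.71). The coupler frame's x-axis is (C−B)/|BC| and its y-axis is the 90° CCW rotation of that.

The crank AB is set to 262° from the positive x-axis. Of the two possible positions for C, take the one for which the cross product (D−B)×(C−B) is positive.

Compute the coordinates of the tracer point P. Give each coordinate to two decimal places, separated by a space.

A=(0,0), D=(8.00,0)
B = A + 4.00·(cos262°, sin262°) = (-0.5567, -3.9611)
|BD| = 9.4291
circle(B,7.00) ∩ circle(D,3.00): a=6.8356, h=1.5080
  candidates: C₊=(5.0130,0.2790) cross=14.219; C₋=(6.2800,-2.4580) cross=-14.219
  mode + wants cross > 0 → take C=(5.0130,0.2790) (cross=14.219)
ex = (C−B)/|BC| = (0.7957,0.6057); ey = (-0.6057,0.7957)
P = B + 1.97·ex + 1.71·ey = (-0.0250,-1.4072)

-0.03 -1.41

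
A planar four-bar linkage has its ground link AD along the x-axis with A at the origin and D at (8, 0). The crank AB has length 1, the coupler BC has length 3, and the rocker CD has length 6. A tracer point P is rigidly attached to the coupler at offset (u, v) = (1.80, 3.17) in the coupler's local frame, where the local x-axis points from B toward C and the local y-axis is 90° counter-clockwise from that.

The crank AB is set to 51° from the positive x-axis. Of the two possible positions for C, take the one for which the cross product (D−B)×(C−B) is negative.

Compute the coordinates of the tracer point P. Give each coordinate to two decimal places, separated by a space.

A=(0,0), D=(8.00,0)
B = A + 1.00·(cos51°, sin51°) = (0.6293, 0.7771)
|BD| = 7.4115
circle(B,3.00) ∩ circle(D,6.00): a=1.8843, h=2.3344
  candidates: C₊=(2.7480,2.9011) cross=17.302; C₋=(2.2584,-1.7420) cross=-17.302
  mode - wants cross < 0 → take C=(2.2584,-1.7420) (cross=-17.302)
ex = (C−B)/|BC| = (0.5430,-0.8397); ey = (0.8397,0.5430)
P = B + 1.80·ex + 3.17·ey = (4.2687,0.9871)

4.27 0.99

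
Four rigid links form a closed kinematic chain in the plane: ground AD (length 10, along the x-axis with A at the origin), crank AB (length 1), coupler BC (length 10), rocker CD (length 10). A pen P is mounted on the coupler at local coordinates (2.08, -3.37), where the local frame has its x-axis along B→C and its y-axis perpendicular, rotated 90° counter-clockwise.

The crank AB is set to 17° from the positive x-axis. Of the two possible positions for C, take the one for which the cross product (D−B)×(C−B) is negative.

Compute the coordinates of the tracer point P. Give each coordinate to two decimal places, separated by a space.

-1.22 -3.02

A=(0,0), D=(10.00,0)
B = A + 1.00·(cos17°, sin17°) = (0.9563, 0.2924)
|BD| = 9.0484
circle(B,10.00) ∩ circle(D,10.00): a=4.5242, h=8.9180
  candidates: C₊=(5.7663,9.0596) cross=80.694; C₋=(5.1900,-8.7672) cross=-80.694
  mode - wants cross < 0 → take C=(5.1900,-8.7672) (cross=-80.694)
ex = (C−B)/|BC| = (0.4234,-0.9060); ey = (0.9060,0.4234)
P = B + 2.08·ex + -3.37·ey = (-1.2162,-3.0188)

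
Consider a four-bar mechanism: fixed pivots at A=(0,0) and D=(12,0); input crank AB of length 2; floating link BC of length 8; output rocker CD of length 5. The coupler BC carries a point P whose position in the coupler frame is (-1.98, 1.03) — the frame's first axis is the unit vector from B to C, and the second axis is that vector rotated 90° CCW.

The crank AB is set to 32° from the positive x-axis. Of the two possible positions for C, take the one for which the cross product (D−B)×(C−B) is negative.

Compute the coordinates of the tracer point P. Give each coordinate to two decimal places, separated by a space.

A=(0,0), D=(12.00,0)
B = A + 2.00·(cos32°, sin32°) = (1.6961, 1.0598)
|BD| = 10.3583
circle(B,8.00) ∩ circle(D,5.00): a=7.0617, h=3.7593
  candidates: C₊=(9.1054,4.0769) cross=38.940; C₋=(8.3361,-3.4023) cross=-38.940
  mode - wants cross < 0 → take C=(8.3361,-3.4023) (cross=-38.940)
ex = (C−B)/|BC| = (0.8300,-0.5578); ey = (0.5578,0.8300)
P = B + -1.98·ex + 1.03·ey = (0.6272,3.0191)

0.63 3.02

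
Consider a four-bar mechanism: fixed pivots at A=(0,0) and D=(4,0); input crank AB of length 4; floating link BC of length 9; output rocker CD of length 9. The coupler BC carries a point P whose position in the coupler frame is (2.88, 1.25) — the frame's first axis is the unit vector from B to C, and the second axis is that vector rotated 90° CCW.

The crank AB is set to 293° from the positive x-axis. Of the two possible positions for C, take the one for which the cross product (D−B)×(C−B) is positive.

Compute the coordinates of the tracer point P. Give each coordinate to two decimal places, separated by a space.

A=(0,0), D=(4.00,0)
B = A + 4.00·(cos293°, sin293°) = (1.5629, -3.6820)
|BD| = 4.4155
circle(B,9.00) ∩ circle(D,9.00): a=2.2077, h=8.7250
  candidates: C₊=(-4.4942,2.9746) cross=38.525; C₋=(10.0571,-6.6567) cross=-38.525
  mode + wants cross > 0 → take C=(-4.4942,2.9746) (cross=38.525)
ex = (C−B)/|BC| = (-0.6730,0.7396); ey = (-0.7396,-0.6730)
P = B + 2.88·ex + 1.25·ey = (-1.2999,-2.3932)

-1.30 -2.39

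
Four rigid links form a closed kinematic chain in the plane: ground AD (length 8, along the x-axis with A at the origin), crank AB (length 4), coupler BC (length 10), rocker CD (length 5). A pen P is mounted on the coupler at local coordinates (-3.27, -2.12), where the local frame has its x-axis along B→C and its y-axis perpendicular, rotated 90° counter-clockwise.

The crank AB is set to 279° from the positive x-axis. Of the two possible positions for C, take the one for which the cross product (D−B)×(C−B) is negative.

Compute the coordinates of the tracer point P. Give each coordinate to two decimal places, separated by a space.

A=(0,0), D=(8.00,0)
B = A + 4.00·(cos279°, sin279°) = (0.6257, -3.9508)
|BD| = 8.3659
circle(B,10.00) ∩ circle(D,5.00): a=8.6654, h=4.9910
  candidates: C₊=(5.9070,4.5409) cross=41.754; C₋=(10.6210,-4.2580) cross=-41.754
  mode - wants cross < 0 → take C=(10.6210,-4.2580) (cross=-41.754)
ex = (C−B)/|BC| = (0.9995,-0.0307); ey = (0.0307,0.9995)
P = B + -3.27·ex + -2.12·ey = (-2.7078,-5.9693)

-2.71 -5.97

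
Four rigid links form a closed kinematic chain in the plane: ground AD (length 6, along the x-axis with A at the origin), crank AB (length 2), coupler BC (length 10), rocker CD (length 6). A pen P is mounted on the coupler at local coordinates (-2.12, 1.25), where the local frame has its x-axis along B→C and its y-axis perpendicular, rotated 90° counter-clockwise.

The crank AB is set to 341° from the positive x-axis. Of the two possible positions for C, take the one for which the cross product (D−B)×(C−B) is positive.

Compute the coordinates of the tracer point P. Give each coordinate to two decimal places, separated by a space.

A=(0,0), D=(6.00,0)
B = A + 2.00·(cos341°, sin341°) = (1.8910, -0.6511)
|BD| = 4.1602
circle(B,10.00) ∩ circle(D,6.00): a=9.7720, h=2.1233
  candidates: C₊=(11.2103,2.9754) cross=8.833; C₋=(11.8749,-1.2188) cross=-8.833
  mode + wants cross > 0 → take C=(11.2103,2.9754) (cross=8.833)
ex = (C−B)/|BC| = (0.9319,0.3627); ey = (-0.3627,0.9319)
P = B + -2.12·ex + 1.25·ey = (-0.5380,-0.2551)

-0.54 -0.26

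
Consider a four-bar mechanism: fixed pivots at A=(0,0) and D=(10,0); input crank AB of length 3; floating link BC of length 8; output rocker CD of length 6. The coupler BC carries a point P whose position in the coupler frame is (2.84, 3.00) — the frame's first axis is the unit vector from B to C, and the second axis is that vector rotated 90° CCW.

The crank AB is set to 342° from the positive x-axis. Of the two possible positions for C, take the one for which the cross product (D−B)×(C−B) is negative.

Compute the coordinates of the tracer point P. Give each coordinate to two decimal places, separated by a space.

A=(0,0), D=(10.00,0)
B = A + 3.00·(cos342°, sin342°) = (2.8532, -0.9271)
|BD| = 7.2067
circle(B,8.00) ∩ circle(D,6.00): a=5.5460, h=5.7656
  candidates: C₊=(7.6114,5.5041) cross=41.551; C₋=(9.0947,-5.9313) cross=-41.551
  mode - wants cross < 0 → take C=(9.0947,-5.9313) (cross=-41.551)
ex = (C−B)/|BC| = (0.7802,-0.6255); ey = (0.6255,0.7802)
P = B + 2.84·ex + 3.00·ey = (6.9455,-0.3630)

6.95 -0.36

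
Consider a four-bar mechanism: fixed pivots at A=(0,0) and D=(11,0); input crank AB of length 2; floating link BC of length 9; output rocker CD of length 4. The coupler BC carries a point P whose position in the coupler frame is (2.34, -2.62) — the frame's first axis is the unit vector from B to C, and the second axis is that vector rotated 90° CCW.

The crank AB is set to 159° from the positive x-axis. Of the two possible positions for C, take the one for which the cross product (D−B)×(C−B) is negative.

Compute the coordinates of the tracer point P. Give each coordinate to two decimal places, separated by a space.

A=(0,0), D=(11.00,0)
B = A + 2.00·(cos159°, sin159°) = (-1.8672, 0.7167)
|BD| = 12.8871
circle(B,9.00) ∩ circle(D,4.00): a=8.9655, h=0.7878
  candidates: C₊=(7.1282,1.0047) cross=10.153; C₋=(7.0406,-0.5685) cross=-10.153
  mode - wants cross < 0 → take C=(7.0406,-0.5685) (cross=-10.153)
ex = (C−B)/|BC| = (0.9898,-0.1428); ey = (0.1428,0.9898)
P = B + 2.34·ex + -2.62·ey = (0.0747,-2.2106)

0.07 -2.21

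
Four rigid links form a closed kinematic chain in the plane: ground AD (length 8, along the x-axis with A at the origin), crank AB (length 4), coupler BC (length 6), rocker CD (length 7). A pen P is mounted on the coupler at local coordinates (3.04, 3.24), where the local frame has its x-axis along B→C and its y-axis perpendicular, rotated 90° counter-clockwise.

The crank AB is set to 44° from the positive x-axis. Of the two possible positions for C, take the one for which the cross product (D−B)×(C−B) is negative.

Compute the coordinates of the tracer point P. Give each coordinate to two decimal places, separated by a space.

5.48 -0.83

A=(0,0), D=(8.00,0)
B = A + 4.00·(cos44°, sin44°) = (2.8774, 2.7786)
|BD| = 5.8277
circle(B,6.00) ∩ circle(D,7.00): a=1.7985, h=5.7241
  candidates: C₊=(7.1875,6.9527) cross=33.358; C₋=(1.7290,-3.1105) cross=-33.358
  mode - wants cross < 0 → take C=(1.7290,-3.1105) (cross=-33.358)
ex = (C−B)/|BC| = (-0.1914,-0.9815); ey = (0.9815,-0.1914)
P = B + 3.04·ex + 3.24·ey = (5.4756,-0.8253)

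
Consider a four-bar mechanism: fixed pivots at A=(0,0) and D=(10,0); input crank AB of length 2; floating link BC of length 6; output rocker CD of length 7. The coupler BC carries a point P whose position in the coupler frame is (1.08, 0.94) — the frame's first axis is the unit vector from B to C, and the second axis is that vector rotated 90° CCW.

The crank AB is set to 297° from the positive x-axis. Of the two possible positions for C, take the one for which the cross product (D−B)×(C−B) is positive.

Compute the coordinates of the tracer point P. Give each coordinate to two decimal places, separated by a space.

A=(0,0), D=(10.00,0)
B = A + 2.00·(cos297°, sin297°) = (0.9080, -1.7820)
|BD| = 9.2650
circle(B,6.00) ∩ circle(D,7.00): a=3.9309, h=4.5330
  candidates: C₊=(3.8937,3.4224) cross=41.998; C₋=(5.6374,-5.4743) cross=-41.998
  mode + wants cross > 0 → take C=(3.8937,3.4224) (cross=41.998)
ex = (C−B)/|BC| = (0.4976,0.8674); ey = (-0.8674,0.4976)
P = B + 1.08·ex + 0.94·ey = (0.6300,-0.3775)

0.63 -0.38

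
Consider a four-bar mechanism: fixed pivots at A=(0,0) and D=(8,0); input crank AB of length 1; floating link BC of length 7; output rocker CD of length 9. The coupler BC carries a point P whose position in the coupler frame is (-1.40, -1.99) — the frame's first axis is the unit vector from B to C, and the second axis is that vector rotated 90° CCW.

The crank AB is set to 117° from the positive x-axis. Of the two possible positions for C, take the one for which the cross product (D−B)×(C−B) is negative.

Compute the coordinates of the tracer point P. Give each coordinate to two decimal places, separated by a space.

A=(0,0), D=(8.00,0)
B = A + 1.00·(cos117°, sin117°) = (-0.4540, 0.8910)
|BD| = 8.5008
circle(B,7.00) ∩ circle(D,9.00): a=2.3682, h=6.5872
  candidates: C₊=(2.5916,7.1937) cross=55.997; C₋=(1.2108,-5.9082) cross=-55.997
  mode - wants cross < 0 → take C=(1.2108,-5.9082) (cross=-55.997)
ex = (C−B)/|BC| = (0.2378,-0.9713); ey = (0.9713,0.2378)
P = B + -1.40·ex + -1.99·ey = (-2.7198,1.7776)

-2.72 1.78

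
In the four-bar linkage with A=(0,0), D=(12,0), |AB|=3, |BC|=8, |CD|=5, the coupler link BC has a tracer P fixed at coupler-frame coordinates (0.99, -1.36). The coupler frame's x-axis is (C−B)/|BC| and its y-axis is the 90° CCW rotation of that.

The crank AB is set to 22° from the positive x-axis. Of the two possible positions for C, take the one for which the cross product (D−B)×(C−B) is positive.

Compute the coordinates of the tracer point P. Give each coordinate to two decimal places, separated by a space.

A=(0,0), D=(12.00,0)
B = A + 3.00·(cos22°, sin22°) = (2.7816, 1.1238)
|BD| = 9.2867
circle(B,8.00) ∩ circle(D,5.00): a=6.7431, h=4.3047
  candidates: C₊=(9.9960,4.5808) cross=39.976; C₋=(8.9542,-3.9652) cross=-39.976
  mode + wants cross > 0 → take C=(9.9960,4.5808) (cross=39.976)
ex = (C−B)/|BC| = (0.9018,0.4321); ey = (-0.4321,0.9018)
P = B + 0.99·ex + -1.36·ey = (4.2620,0.3252)

4.26 0.33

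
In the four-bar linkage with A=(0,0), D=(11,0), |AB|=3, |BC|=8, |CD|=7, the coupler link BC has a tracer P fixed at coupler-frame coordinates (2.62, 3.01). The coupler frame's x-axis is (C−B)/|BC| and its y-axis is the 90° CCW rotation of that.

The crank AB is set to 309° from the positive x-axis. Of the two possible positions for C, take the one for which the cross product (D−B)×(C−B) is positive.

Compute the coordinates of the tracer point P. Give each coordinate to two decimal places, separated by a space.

0.53 1.42

A=(0,0), D=(11.00,0)
B = A + 3.00·(cos309°, sin309°) = (1.8880, -2.3314)
|BD| = 9.4056
circle(B,8.00) ∩ circle(D,7.00): a=5.5002, h=5.8093
  candidates: C₊=(5.7765,4.6599) cross=54.640; C₋=(8.6565,-6.5961) cross=-54.640
  mode + wants cross > 0 → take C=(5.7765,4.6599) (cross=54.640)
ex = (C−B)/|BC| = (0.4861,0.8739); ey = (-0.8739,0.4861)
P = B + 2.62·ex + 3.01·ey = (0.5310,1.4213)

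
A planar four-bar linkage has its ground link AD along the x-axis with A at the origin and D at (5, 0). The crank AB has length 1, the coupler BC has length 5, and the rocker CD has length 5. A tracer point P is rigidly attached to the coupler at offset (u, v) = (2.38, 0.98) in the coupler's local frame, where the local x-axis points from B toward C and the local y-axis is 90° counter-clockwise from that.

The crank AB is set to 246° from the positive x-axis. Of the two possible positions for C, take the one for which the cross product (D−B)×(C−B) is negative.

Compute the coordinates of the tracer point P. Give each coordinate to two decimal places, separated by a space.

1.93 -1.99

A=(0,0), D=(5.00,0)
B = A + 1.00·(cos246°, sin246°) = (-0.4067, -0.9135)
|BD| = 5.4834
circle(B,5.00) ∩ circle(D,5.00): a=2.7417, h=4.1813
  candidates: C₊=(1.6000,3.6661) cross=22.928; C₋=(2.9932,-4.5796) cross=-22.928
  mode - wants cross < 0 → take C=(2.9932,-4.5796) (cross=-22.928)
ex = (C−B)/|BC| = (0.6800,-0.7332); ey = (0.7332,0.6800)
P = B + 2.38·ex + 0.98·ey = (1.9302,-1.9922)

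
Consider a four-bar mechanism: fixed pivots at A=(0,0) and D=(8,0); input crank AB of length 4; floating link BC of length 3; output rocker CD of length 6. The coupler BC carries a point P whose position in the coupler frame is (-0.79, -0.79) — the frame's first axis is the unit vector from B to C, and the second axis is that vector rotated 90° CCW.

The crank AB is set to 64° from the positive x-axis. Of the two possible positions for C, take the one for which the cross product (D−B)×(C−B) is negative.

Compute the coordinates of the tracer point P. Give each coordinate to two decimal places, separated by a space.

0.89 4.31

A=(0,0), D=(8.00,0)
B = A + 4.00·(cos64°, sin64°) = (1.7535, 3.5952)
|BD| = 7.2072
circle(B,3.00) ∩ circle(D,6.00): a=1.7305, h=2.4506
  candidates: C₊=(4.4757,4.8559) cross=17.662; C₋=(2.0309,0.6080) cross=-17.662
  mode - wants cross < 0 → take C=(2.0309,0.6080) (cross=-17.662)
ex = (C−B)/|BC| = (0.0925,-0.9957); ey = (0.9957,0.0925)
P = B + -0.79·ex + -0.79·ey = (0.8938,4.3087)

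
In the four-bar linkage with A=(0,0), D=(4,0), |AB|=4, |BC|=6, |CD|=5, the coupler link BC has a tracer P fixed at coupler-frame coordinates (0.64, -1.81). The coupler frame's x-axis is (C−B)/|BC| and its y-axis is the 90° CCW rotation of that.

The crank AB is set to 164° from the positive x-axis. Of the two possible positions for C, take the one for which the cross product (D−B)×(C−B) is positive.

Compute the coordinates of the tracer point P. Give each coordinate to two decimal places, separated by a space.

-2.36 -0.12

A=(0,0), D=(4.00,0)
B = A + 4.00·(cos164°, sin164°) = (-3.8450, 1.1025)
|BD| = 7.9221
circle(B,6.00) ∩ circle(D,5.00): a=4.6553, h=3.7852
  candidates: C₊=(1.2918,4.2030) cross=29.987; C₋=(0.2382,-3.2937) cross=-29.987
  mode + wants cross > 0 → take C=(1.2918,4.2030) (cross=29.987)
ex = (C−B)/|BC| = (0.8561,0.5167); ey = (-0.5167,0.8561)
P = B + 0.64·ex + -1.81·ey = (-2.3618,-0.1163)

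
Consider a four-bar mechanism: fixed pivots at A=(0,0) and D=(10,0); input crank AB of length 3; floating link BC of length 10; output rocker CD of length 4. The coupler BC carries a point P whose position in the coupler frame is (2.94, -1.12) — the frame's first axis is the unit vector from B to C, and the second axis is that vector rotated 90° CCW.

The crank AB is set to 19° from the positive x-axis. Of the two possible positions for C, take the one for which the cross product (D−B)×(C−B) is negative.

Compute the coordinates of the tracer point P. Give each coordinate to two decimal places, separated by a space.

4.94 -1.37

A=(0,0), D=(10.00,0)
B = A + 3.00·(cos19°, sin19°) = (2.8366, 0.9767)
|BD| = 7.2297
circle(B,10.00) ∩ circle(D,4.00): a=9.4242, h=3.3443
  candidates: C₊=(12.6262,3.0172) cross=24.178; C₋=(11.7226,-3.6101) cross=-24.178
  mode - wants cross < 0 → take C=(11.7226,-3.6101) (cross=-24.178)
ex = (C−B)/|BC| = (0.8886,-0.4587); ey = (0.4587,0.8886)
P = B + 2.94·ex + -1.12·ey = (4.9353,-1.3670)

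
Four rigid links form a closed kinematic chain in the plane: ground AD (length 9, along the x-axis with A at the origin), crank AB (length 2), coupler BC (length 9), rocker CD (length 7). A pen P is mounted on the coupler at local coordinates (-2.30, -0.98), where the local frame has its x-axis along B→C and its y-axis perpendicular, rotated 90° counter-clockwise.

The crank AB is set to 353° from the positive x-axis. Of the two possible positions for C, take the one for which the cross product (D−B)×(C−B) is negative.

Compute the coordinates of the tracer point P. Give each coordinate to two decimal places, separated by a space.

A=(0,0), D=(9.00,0)
B = A + 2.00·(cos353°, sin353°) = (1.9851, -0.2437)
|BD| = 7.0191
circle(B,9.00) ∩ circle(D,7.00): a=5.7891, h=6.8911
  candidates: C₊=(7.5314,6.8442) cross=48.369; C₋=(8.0099,-6.9296) cross=-48.369
  mode - wants cross < 0 → take C=(8.0099,-6.9296) (cross=-48.369)
ex = (C−B)/|BC| = (0.6694,-0.7429); ey = (0.7429,0.6694)
P = B + -2.30·ex + -0.98·ey = (-0.2826,0.8088)

-0.28 0.81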